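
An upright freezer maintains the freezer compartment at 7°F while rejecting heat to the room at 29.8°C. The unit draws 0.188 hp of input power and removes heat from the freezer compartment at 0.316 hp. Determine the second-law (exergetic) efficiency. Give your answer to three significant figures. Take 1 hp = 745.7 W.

COP_actual = Q̇_C/Ẇ = 0.3160/0.1880 = 1.681.
In absolute terms T_C = 259.26 K and T_H = 302.95 K, so ΔT = 43.69 K.
COP_Carnot = T_C/ΔT = 259.26/43.69 = 5.934.
η_II = COP_actual/COP_Carnot = 1.681/5.934 = 0.2832.

0.283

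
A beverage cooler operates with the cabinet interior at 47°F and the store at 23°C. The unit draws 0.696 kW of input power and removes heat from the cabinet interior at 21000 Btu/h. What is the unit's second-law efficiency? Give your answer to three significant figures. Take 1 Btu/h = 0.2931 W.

Converting, Q̇_C = 21000 Btu/h = 6.155 kW, so COP_actual = Q̇_C/Ẇ = 6.155/0.6960 = 8.844.
In absolute terms T_C = 281.48 K and T_H = 296.15 K, so ΔT = 14.67 K.
COP_Carnot = T_C/ΔT = 281.48/14.67 = 19.19.
η_II = COP_actual/COP_Carnot = 8.844/19.19 = 0.4608.

0.461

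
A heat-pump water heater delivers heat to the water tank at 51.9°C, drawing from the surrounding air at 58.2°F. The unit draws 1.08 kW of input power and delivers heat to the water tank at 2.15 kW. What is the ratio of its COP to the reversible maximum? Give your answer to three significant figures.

0.229

COP_actual = Q̇_H/Ẇ = 2.150/1.080 = 1.991.
In absolute terms T_C = 287.71 K and T_H = 325.05 K, so ΔT = 37.34 K.
COP_Carnot = T_H/ΔT = 325.05/37.34 = 8.704.
η_II = COP_actual/COP_Carnot = 1.991/8.704 = 0.2287.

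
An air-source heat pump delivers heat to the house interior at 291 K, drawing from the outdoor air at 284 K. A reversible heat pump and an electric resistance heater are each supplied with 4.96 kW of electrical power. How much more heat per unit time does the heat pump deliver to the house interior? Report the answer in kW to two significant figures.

200 kW

The reservoir spacing is ΔT = 291 − 284 = 7.000 K.
COP_Carnot = T_H/ΔT = 291.00/7.000 = 41.57.
The heat pump delivers Q̇_H = COP × Ẇ = 206.2 kW; the resistance heater delivers Ẇ = 4.960 kW.
Extra = (COP − 1)·Ẇ = 201.2 kW.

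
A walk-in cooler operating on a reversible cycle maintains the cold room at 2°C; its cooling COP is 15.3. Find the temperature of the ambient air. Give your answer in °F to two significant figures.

68 °F

COP_R = T_C/(T_H − T_C) gives T_H − T_C = T_C/COP.
With T_C = 275.15 K, T_H = 275.15 × (1 + 1/15.3) = 293.13 K.
Converting, 293.13 K = 67.97°F.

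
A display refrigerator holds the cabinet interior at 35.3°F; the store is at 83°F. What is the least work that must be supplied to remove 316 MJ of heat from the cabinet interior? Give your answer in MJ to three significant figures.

In absolute terms T_C = 274.98 K and T_H = 301.48 K, so ΔT = 26.50 K.
The reversible limit is COP_R = T_C/ΔT = 10.38, so W_min = Q_C/COP = Q_C·ΔT/T_C.
W_min = 316.0 × 26.50/274.98 = 30.45 MJ.

30.5 MJ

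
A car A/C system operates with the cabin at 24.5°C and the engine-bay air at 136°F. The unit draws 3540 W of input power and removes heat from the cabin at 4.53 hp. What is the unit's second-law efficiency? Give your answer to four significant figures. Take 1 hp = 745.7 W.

Converting, Q̇_C = 4.530 hp = 3378 W, so COP_actual = Q̇_C/Ẇ = 3378/3540 = 0.9542.
In absolute terms T_C = 297.65 K and T_H = 330.93 K, so ΔT = 33.28 K.
COP_Carnot = T_C/ΔT = 297.65/33.28 = 8.944.
η_II = COP_actual/COP_Carnot = 0.9542/8.944 = 0.1067.

0.1067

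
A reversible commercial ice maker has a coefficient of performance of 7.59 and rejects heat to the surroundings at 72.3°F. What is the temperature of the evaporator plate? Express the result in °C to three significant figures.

For a Carnot refrigerator COP_R = T_C/(T_H − T_C), so T_C = COP·T_H/(1 + COP).
With T_H = 295.54 K, T_C = 7.59 × 295.54/8.590 = 261.13 K.
Converting, 261.13 K = -12.02°C.

-12.0 °C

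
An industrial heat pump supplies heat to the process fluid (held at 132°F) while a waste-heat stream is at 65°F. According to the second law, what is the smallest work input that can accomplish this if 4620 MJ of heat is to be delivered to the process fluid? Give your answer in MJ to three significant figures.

523 MJ

In absolute terms T_C = 291.48 K and T_H = 328.71 K, so ΔT = 37.22 K.
The reversible limit is COP_HP = T_H/ΔT = 8.831, so W_min = Q_H/COP = Q_H·ΔT/T_H.
W_min = 4620 × 37.22/328.71 = 523.2 MJ.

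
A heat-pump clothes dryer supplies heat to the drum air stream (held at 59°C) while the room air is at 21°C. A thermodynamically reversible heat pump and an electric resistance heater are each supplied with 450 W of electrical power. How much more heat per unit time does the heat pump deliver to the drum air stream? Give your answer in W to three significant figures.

In absolute terms T_C = 294.15 K and T_H = 332.15 K, so ΔT = 38.00 K.
COP_Carnot = T_H/ΔT = 332.15/38.00 = 8.741.
The heat pump delivers Q̇_H = COP × Ẇ = 3933 W; the resistance heater delivers Ẇ = 450.0 W.
Extra = (COP − 1)·Ẇ = 3483 W.

3480 W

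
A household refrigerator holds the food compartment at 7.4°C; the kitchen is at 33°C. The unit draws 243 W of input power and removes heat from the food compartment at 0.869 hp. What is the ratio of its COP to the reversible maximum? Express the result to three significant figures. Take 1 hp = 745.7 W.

Converting, Q̇_C = 0.8690 hp = 648.0 W, so COP_actual = Q̇_C/Ẇ = 648.0/243.0 = 2.667.
In absolute terms T_C = 280.55 K and T_H = 306.15 K, so ΔT = 25.60 K.
COP_Carnot = T_C/ΔT = 280.55/25.60 = 10.96.
η_II = COP_actual/COP_Carnot = 2.667/10.96 = 0.2433.

0.243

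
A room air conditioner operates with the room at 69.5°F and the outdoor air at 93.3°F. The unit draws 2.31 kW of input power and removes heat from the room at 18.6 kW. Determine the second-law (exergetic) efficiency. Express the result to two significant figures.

COP_actual = Q̇_C/Ẇ = 18.60/2.310 = 8.052.
In absolute terms T_C = 293.98 K and T_H = 307.21 K, so ΔT = 13.22 K.
COP_Carnot = T_C/ΔT = 293.98/13.22 = 22.23.
η_II = COP_actual/COP_Carnot = 8.052/22.23 = 0.3621.

0.36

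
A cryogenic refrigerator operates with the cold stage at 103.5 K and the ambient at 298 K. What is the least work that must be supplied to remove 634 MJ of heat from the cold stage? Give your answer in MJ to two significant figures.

1200 MJ

The reservoir spacing is ΔT = 298 − 103.5 = 194.5 K.
The reversible limit is COP_R = T_C/ΔT = 0.5321, so W_min = Q_C/COP = Q_C·ΔT/T_C.
W_min = 634.0 × 194.5/103.50 = 1191 MJ.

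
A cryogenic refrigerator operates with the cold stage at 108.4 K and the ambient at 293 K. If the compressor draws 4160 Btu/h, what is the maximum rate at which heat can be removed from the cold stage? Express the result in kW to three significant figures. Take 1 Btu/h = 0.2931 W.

0.716 kW

The reservoir spacing is ΔT = 293 − 108.4 = 184.6 K.
COP_Carnot = T_C/ΔT = 108.40/184.6 = 0.5872.
Q̇_max = COP_Carnot × Ẇ = 0.5872 × 4160 Btu/h = 2443 Btu/h = 0.7160 kW.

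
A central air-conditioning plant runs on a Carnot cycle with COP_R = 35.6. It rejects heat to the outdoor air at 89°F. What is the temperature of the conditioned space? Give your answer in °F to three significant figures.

74.0 °F

For a Carnot refrigerator COP_R = T_C/(T_H − T_C), so T_C = COP·T_H/(1 + COP).
With T_H = 304.82 K, T_C = 35.6 × 304.82/36.60 = 296.49 K.
Converting, 296.49 K = 74.01°F.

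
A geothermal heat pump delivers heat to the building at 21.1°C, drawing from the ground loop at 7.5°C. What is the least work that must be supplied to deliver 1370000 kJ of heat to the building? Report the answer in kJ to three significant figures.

63300 kJ

In absolute terms T_C = 280.65 K and T_H = 294.25 K, so ΔT = 13.60 K.
The reversible limit is COP_HP = T_H/ΔT = 21.64, so W_min = Q_H/COP = Q_H·ΔT/T_H.
W_min = 1370000 × 13.60/294.25 = 63320 kJ.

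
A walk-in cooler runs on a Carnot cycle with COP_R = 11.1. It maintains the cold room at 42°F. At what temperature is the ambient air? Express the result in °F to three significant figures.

87.2 °F

COP_R = T_C/(T_H − T_C) gives T_H − T_C = T_C/COP.
With T_C = 278.71 K, T_H = 278.71 × (1 + 1/11.1) = 303.81 K.
Converting, 303.81 K = 87.20°F.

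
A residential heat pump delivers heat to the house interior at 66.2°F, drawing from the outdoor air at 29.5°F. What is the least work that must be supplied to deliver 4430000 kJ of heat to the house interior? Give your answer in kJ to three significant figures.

309000 kJ

In absolute terms T_C = 271.76 K and T_H = 292.15 K, so ΔT = 20.39 K.
The reversible limit is COP_HP = T_H/ΔT = 14.33, so W_min = Q_H/COP = Q_H·ΔT/T_H.
W_min = 4430000 × 20.39/292.15 = 309200 kJ.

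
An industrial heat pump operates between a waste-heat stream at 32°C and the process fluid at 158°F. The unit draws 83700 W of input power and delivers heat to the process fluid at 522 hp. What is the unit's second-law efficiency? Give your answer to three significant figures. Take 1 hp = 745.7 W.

Converting, Q̇_H = 522.0 hp = 389300 W, so COP_actual = Q̇_H/Ẇ = 389300/83700 = 4.651.
In absolute terms T_C = 305.15 K and T_H = 343.15 K, so ΔT = 38.00 K.
COP_Carnot = T_H/ΔT = 343.15/38.00 = 9.030.
η_II = COP_actual/COP_Carnot = 4.651/9.030 = 0.5150.

0.515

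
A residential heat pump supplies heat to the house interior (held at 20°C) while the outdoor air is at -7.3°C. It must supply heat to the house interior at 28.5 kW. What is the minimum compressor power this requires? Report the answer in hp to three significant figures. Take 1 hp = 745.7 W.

3.56 hp

In absolute terms T_C = 265.85 K and T_H = 293.15 K, so ΔT = 27.30 K.
COP_Carnot = T_H/ΔT = 293.15/27.30 = 10.74.
Ẇ_min = Q̇/COP_Carnot = 28.50/10.74 = 2.654 kW = 3.559 hp.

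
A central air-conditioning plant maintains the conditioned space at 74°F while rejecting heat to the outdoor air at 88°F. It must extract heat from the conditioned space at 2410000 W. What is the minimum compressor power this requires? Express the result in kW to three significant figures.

In absolute terms T_C = 296.48 K and T_H = 304.26 K, so ΔT = 7.778 K.
COP_Carnot = T_C/ΔT = 296.48/7.778 = 38.12.
Ẇ_min = Q̇/COP_Carnot = 2410000/38.12 = 63220 W = 63.22 kW.

63.2 kW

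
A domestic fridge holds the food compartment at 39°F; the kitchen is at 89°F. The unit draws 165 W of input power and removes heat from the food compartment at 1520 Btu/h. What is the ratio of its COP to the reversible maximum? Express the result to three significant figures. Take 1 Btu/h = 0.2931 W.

Converting, Q̇_C = 1520 Btu/h = 445.5 W, so COP_actual = Q̇_C/Ẇ = 445.5/165.0 = 2.700.
In absolute terms T_C = 277.04 K and T_H = 304.82 K, so ΔT = 27.78 K.
COP_Carnot = T_C/ΔT = 277.04/27.78 = 9.973.
η_II = COP_actual/COP_Carnot = 2.700/9.973 = 0.2707.

0.271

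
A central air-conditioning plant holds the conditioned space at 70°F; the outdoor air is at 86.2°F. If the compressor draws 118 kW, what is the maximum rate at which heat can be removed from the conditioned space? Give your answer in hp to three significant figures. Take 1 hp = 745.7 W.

5170 hp

In absolute terms T_C = 294.26 K and T_H = 303.26 K, so ΔT = 9.000 K.
COP_Carnot = T_C/ΔT = 294.26/9.000 = 32.70.
Q̇_max = COP_Carnot × Ẇ = 32.70 × 118.0 kW = 3858 kW = 5174 hp.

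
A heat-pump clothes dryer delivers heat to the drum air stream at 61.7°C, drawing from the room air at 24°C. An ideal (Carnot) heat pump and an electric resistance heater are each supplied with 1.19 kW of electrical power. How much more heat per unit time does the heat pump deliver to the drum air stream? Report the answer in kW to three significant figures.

9.38 kW

In absolute terms T_C = 297.15 K and T_H = 334.85 K, so ΔT = 37.70 K.
COP_Carnot = T_H/ΔT = 334.85/37.70 = 8.882.
The heat pump delivers Q̇_H = COP × Ẇ = 10.57 kW; the resistance heater delivers Ẇ = 1.190 kW.
Extra = (COP − 1)·Ẇ = 9.380 kW.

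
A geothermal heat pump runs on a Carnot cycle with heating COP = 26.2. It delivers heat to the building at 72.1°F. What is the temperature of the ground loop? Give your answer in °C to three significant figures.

COP_HP = T_H/(T_H − T_C) gives T_H − T_C = T_H/COP.
With T_H = 295.43 K, T_C = 295.43 × (1 − 1/26.2) = 284.15 K.
Converting, 284.15 K = 11.00°C.

11.0 °C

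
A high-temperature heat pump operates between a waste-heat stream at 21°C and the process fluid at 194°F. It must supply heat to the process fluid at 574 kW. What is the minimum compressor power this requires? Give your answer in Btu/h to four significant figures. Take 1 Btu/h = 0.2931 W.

In absolute terms T_C = 294.15 K and T_H = 363.15 K, so ΔT = 69.00 K.
COP_Carnot = T_H/ΔT = 363.15/69.00 = 5.263.
Ẇ_min = Q̇/COP_Carnot = 574.0/5.263 = 109.1 kW = 372100 Btu/h.

372100 Btu/h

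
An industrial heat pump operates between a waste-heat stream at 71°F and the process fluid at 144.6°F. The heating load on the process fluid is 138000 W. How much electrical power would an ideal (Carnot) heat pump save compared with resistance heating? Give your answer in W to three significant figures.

121000 W

In absolute terms T_C = 294.82 K and T_H = 335.71 K, so ΔT = 40.89 K.
COP_Carnot = T_H/ΔT = 335.71/40.89 = 8.210.
Resistance heating needs Ẇ_res = Q̇_H = 138000 W; the reversible heat pump needs only Ẇ_hp = Q̇_H/COP = 16810 W.
Saving = 138000 − 16810 = 121200 W.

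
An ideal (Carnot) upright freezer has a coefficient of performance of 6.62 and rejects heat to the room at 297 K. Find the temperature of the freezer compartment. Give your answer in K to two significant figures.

260 K

For a Carnot refrigerator COP_R = T_C/(T_H − T_C), so T_C = COP·T_H/(1 + COP).
With T_H = 297.00 K, T_C = 6.62 × 297.00/7.620 = 258.02 K.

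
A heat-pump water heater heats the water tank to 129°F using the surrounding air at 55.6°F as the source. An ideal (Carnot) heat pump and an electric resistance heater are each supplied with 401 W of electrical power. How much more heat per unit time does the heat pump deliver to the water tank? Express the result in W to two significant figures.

In absolute terms T_C = 286.26 K and T_H = 327.04 K, so ΔT = 40.78 K.
COP_Carnot = T_H/ΔT = 327.04/40.78 = 8.020.
The heat pump delivers Q̇_H = COP × Ẇ = 3216 W; the resistance heater delivers Ẇ = 401.0 W.
Extra = (COP − 1)·Ẇ = 2815 W.

2800 W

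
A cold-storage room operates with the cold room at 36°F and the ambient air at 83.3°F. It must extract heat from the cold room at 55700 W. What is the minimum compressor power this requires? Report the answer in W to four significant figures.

5315 W

In absolute terms T_C = 275.37 K and T_H = 301.65 K, so ΔT = 26.28 K.
COP_Carnot = T_C/ΔT = 275.37/26.28 = 10.48.
Ẇ_min = Q̇/COP_Carnot = 55700/10.48 = 5315 W.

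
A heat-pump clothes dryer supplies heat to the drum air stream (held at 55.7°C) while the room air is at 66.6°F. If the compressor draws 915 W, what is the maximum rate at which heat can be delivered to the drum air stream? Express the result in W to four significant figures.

In absolute terms T_C = 292.37 K and T_H = 328.85 K, so ΔT = 36.48 K.
COP_Carnot = T_H/ΔT = 328.85/36.48 = 9.015.
Q̇_max = COP_Carnot × Ẇ = 9.015 × 915.0 W = 8249 W.

8249 W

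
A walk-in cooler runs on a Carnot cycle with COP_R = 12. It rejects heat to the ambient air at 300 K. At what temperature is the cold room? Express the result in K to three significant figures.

For a Carnot refrigerator COP_R = T_C/(T_H − T_C), so T_C = COP·T_H/(1 + COP).
With T_H = 300.00 K, T_C = 12 × 300.00/13.00 = 276.92 K.

277 K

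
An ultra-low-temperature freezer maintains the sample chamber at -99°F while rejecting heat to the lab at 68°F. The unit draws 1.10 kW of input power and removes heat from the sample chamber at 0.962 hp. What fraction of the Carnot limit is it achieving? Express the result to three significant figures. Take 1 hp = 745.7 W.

0.302

Converting, Q̇_C = 0.9620 hp = 0.7174 kW, so COP_actual = Q̇_C/Ẇ = 0.7174/1.100 = 0.6521.
In absolute terms T_C = 200.37 K and T_H = 293.15 K, so ΔT = 92.78 K.
COP_Carnot = T_C/ΔT = 200.37/92.78 = 2.160.
η_II = COP_actual/COP_Carnot = 0.6521/2.160 = 0.3020.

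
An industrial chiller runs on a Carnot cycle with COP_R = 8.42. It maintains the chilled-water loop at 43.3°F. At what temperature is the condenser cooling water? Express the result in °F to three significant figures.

103 °F

COP_R = T_C/(T_H − T_C) gives T_H − T_C = T_C/COP.
With T_C = 279.43 K, T_H = 279.43 × (1 + 1/8.42) = 312.61 K.
Converting, 312.61 K = 103.04°F.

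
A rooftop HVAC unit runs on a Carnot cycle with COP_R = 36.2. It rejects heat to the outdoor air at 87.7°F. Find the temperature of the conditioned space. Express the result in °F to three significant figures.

73.0 °F

For a Carnot refrigerator COP_R = T_C/(T_H − T_C), so T_C = COP·T_H/(1 + COP).
With T_H = 304.09 K, T_C = 36.2 × 304.09/37.20 = 295.92 K.
Converting, 295.92 K = 72.99°F.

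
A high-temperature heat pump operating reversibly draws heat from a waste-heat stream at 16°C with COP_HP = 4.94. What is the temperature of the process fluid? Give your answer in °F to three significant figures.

193 °F

COP_HP = T_H/(T_H − T_C) rearranges to T_H = COP·T_C/(COP − 1).
With T_C = 289.15 K, T_H = 4.94 × 289.15/3.940 = 362.54 K.
Converting, 362.54 K = 192.90°F.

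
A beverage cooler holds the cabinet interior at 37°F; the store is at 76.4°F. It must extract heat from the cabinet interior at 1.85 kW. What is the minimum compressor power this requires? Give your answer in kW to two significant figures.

In absolute terms T_C = 275.93 K and T_H = 297.82 K, so ΔT = 21.89 K.
COP_Carnot = T_C/ΔT = 275.93/21.89 = 12.61.
Ẇ_min = Q̇/COP_Carnot = 1.850/12.61 = 0.1468 kW.

0.15 kW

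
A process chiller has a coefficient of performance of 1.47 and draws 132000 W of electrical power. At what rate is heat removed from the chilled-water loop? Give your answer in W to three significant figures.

194000 W

Q̇_C = COP × Ẇ = 1.47 × 132000 = 194000 W.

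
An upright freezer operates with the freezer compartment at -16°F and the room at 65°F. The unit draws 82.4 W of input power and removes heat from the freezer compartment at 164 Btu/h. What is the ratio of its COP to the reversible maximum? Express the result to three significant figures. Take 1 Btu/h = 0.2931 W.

0.107

Converting, Q̇_C = 164.0 Btu/h = 48.07 W, so COP_actual = Q̇_C/Ẇ = 48.07/82.40 = 0.5834.
In absolute terms T_C = 246.48 K and T_H = 291.48 K, so ΔT = 45.00 K.
COP_Carnot = T_C/ΔT = 246.48/45.00 = 5.477.
η_II = COP_actual/COP_Carnot = 0.5834/5.477 = 0.1065.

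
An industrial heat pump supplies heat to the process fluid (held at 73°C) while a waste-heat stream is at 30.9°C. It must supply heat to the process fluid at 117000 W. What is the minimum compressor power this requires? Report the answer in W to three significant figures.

14200 W

In absolute terms T_C = 304.05 K and T_H = 346.15 K, so ΔT = 42.10 K.
COP_Carnot = T_H/ΔT = 346.15/42.10 = 8.222.
Ẇ_min = Q̇/COP_Carnot = 117000/8.222 = 14230 W.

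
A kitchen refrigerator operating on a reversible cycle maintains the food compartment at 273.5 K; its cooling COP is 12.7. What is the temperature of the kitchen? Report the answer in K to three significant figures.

COP_R = T_C/(T_H − T_C) gives T_H − T_C = T_C/COP.
With T_C = 273.50 K, T_H = 273.50 × (1 + 1/12.7) = 295.04 K.

295 K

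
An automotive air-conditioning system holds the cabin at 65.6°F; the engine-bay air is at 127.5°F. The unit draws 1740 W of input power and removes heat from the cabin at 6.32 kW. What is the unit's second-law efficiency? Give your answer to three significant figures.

0.428

Converting, Q̇_C = 6.320 kW = 6320 W, so COP_actual = Q̇_C/Ẇ = 6320/1740 = 3.632.
In absolute terms T_C = 291.82 K and T_H = 326.21 K, so ΔT = 34.39 K.
COP_Carnot = T_C/ΔT = 291.82/34.39 = 8.486.
η_II = COP_actual/COP_Carnot = 3.632/8.486 = 0.4280.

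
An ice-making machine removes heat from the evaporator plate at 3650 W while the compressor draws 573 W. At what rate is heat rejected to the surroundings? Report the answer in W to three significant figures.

For a cyclic device the first law requires Q̇_H = Q̇_C + Ẇ.
Q̇_H = Q̇_C + Ẇ = 4223 W.

4220 W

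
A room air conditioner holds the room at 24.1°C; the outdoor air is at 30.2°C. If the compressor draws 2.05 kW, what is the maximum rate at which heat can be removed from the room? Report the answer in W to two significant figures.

In absolute terms T_C = 297.25 K and T_H = 303.35 K, so ΔT = 6.100 K.
COP_Carnot = T_C/ΔT = 297.25/6.100 = 48.73.
Q̇_max = COP_Carnot × Ẇ = 48.73 × 2.050 kW = 99.90 kW = 99900 W.

100000 W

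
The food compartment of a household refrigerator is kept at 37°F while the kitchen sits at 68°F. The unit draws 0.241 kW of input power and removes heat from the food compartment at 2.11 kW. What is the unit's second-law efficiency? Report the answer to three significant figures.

0.546

COP_actual = Q̇_C/Ẇ = 2.110/0.2410 = 8.755.
In absolute terms T_C = 275.93 K and T_H = 293.15 K, so ΔT = 17.22 K.
COP_Carnot = T_C/ΔT = 275.93/17.22 = 16.02.
η_II = COP_actual/COP_Carnot = 8.755/16.02 = 0.5465.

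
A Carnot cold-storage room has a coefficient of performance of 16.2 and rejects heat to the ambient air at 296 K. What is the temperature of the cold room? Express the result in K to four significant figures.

For a Carnot refrigerator COP_R = T_C/(T_H − T_C), so T_C = COP·T_H/(1 + COP).
With T_H = 296.00 K, T_C = 16.2 × 296.00/17.20 = 278.79 K.

278.8 K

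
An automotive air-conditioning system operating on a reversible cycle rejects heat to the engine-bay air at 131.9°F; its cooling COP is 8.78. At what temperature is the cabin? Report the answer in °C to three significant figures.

21.9 °C

For a Carnot refrigerator COP_R = T_C/(T_H − T_C), so T_C = COP·T_H/(1 + COP).
With T_H = 328.65 K, T_C = 8.78 × 328.65/9.780 = 295.05 K.
Converting, 295.05 K = 21.90°C.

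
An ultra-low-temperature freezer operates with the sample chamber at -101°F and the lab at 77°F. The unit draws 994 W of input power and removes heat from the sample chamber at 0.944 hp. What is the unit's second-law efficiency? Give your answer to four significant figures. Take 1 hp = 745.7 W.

0.3515

Converting, Q̇_C = 0.9440 hp = 703.9 W, so COP_actual = Q̇_C/Ẇ = 703.9/994.0 = 0.7082.
In absolute terms T_C = 199.26 K and T_H = 298.15 K, so ΔT = 98.89 K.
COP_Carnot = T_C/ΔT = 199.26/98.89 = 2.015.
η_II = COP_actual/COP_Carnot = 0.7082/2.015 = 0.3515.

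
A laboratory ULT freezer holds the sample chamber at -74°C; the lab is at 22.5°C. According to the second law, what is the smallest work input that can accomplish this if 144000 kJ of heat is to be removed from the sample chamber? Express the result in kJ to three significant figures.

In absolute terms T_C = 199.15 K and T_H = 295.65 K, so ΔT = 96.50 K.
The reversible limit is COP_R = T_C/ΔT = 2.064, so W_min = Q_C/COP = Q_C·ΔT/T_C.
W_min = 144000 × 96.50/199.15 = 69780 kJ.

69800 kJ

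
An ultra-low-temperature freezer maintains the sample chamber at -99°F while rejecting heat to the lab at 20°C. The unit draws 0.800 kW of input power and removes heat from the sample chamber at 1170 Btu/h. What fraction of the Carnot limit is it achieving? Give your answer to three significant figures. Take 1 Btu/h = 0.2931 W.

Converting, Q̇_C = 1170 Btu/h = 0.3429 kW, so COP_actual = Q̇_C/Ẇ = 0.3429/0.8000 = 0.4287.
In absolute terms T_C = 200.37 K and T_H = 293.15 K, so ΔT = 92.78 K.
COP_Carnot = T_C/ΔT = 200.37/92.78 = 2.160.
η_II = COP_actual/COP_Carnot = 0.4287/2.160 = 0.1985.

0.198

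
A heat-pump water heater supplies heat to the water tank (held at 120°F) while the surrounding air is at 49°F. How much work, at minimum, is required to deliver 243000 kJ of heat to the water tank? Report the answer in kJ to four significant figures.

In absolute terms T_C = 282.59 K and T_H = 322.04 K, so ΔT = 39.44 K.
The reversible limit is COP_HP = T_H/ΔT = 8.164, so W_min = Q_H/COP = Q_H·ΔT/T_H.
W_min = 243000 × 39.44/322.04 = 29760 kJ.

29760 kJ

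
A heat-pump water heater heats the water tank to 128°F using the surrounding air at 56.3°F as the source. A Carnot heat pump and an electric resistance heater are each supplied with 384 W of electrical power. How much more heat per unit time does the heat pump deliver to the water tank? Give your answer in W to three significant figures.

In absolute terms T_C = 286.65 K and T_H = 326.48 K, so ΔT = 39.83 K.
COP_Carnot = T_H/ΔT = 326.48/39.83 = 8.196.
The heat pump delivers Q̇_H = COP × Ẇ = 3147 W; the resistance heater delivers Ẇ = 384.0 W.
Extra = (COP − 1)·Ẇ = 2763 W.

2760 W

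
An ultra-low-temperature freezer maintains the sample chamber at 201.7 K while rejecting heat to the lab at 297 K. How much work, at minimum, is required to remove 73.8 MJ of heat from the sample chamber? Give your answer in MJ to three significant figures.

34.9 MJ

The reservoir spacing is ΔT = 297 − 201.7 = 95.30 K.
The reversible limit is COP_R = T_C/ΔT = 2.116, so W_min = Q_C/COP = Q_C·ΔT/T_C.
W_min = 73.80 × 95.30/201.70 = 34.87 MJ.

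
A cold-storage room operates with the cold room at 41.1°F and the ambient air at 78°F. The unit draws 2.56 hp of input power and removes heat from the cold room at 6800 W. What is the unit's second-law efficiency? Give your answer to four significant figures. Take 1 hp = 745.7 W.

0.2625

Converting, Q̇_C = 6800 W = 9.119 hp, so COP_actual = Q̇_C/Ẇ = 9.119/2.560 = 3.562.
In absolute terms T_C = 278.21 K and T_H = 298.71 K, so ΔT = 20.50 K.
COP_Carnot = T_C/ΔT = 278.21/20.50 = 13.57.
η_II = COP_actual/COP_Carnot = 3.562/13.57 = 0.2625.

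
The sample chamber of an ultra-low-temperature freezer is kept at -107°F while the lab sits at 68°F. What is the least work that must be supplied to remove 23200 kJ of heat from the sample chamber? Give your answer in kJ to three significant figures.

11500 kJ

In absolute terms T_C = 195.93 K and T_H = 293.15 K, so ΔT = 97.22 K.
The reversible limit is COP_R = T_C/ΔT = 2.015, so W_min = Q_C/COP = Q_C·ΔT/T_C.
W_min = 23200 × 97.22/195.93 = 11510 kJ.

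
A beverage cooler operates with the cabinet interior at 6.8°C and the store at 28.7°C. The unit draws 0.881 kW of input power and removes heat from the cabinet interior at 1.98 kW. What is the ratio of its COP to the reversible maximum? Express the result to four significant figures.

0.1758

COP_actual = Q̇_C/Ẇ = 1.980/0.8810 = 2.247.
In absolute terms T_C = 279.95 K and T_H = 301.85 K, so ΔT = 21.90 K.
COP_Carnot = T_C/ΔT = 279.95/21.90 = 12.78.
η_II = COP_actual/COP_Carnot = 2.247/12.78 = 0.1758.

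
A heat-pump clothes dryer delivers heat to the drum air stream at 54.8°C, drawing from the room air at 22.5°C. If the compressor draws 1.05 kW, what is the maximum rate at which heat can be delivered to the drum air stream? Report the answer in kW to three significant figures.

In absolute terms T_C = 295.65 K and T_H = 327.95 K, so ΔT = 32.30 K.
COP_Carnot = T_H/ΔT = 327.95/32.30 = 10.15.
Q̇_max = COP_Carnot × Ẇ = 10.15 × 1.050 kW = 10.66 kW.

10.7 kW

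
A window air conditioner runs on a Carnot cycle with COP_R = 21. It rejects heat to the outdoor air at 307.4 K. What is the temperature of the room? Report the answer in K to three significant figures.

For a Carnot refrigerator COP_R = T_C/(T_H − T_C), so T_C = COP·T_H/(1 + COP).
With T_H = 307.40 K, T_C = 21 × 307.40/22.00 = 293.43 K.

293 K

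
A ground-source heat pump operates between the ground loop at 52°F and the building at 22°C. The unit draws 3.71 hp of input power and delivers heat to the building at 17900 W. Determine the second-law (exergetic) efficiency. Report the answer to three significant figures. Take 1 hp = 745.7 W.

0.239

Converting, Q̇_H = 17900 W = 24.00 hp, so COP_actual = Q̇_H/Ẇ = 24.00/3.710 = 6.470.
In absolute terms T_C = 284.26 K and T_H = 295.15 K, so ΔT = 10.89 K.
COP_Carnot = T_H/ΔT = 295.15/10.89 = 27.11.
η_II = COP_actual/COP_Carnot = 6.470/27.11 = 0.2387.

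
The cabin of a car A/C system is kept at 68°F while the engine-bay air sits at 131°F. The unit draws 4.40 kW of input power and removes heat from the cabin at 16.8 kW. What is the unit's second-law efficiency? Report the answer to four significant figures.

0.4559

COP_actual = Q̇_C/Ẇ = 16.80/4.400 = 3.818.
In absolute terms T_C = 293.15 K and T_H = 328.15 K, so ΔT = 35.00 K.
COP_Carnot = T_C/ΔT = 293.15/35.00 = 8.376.
η_II = COP_actual/COP_Carnot = 3.818/8.376 = 0.4559.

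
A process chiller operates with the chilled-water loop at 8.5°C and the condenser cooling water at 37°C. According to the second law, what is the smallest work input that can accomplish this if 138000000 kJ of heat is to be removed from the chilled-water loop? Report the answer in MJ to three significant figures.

In absolute terms T_C = 281.65 K and T_H = 310.15 K, so ΔT = 28.50 K.
The reversible limit is COP_R = T_C/ΔT = 9.882, so W_min = Q_C/COP = Q_C·ΔT/T_C.
W_min = 138000000 × 28.50/281.65 = 13960000 kJ = 13960 MJ.

14000 MJ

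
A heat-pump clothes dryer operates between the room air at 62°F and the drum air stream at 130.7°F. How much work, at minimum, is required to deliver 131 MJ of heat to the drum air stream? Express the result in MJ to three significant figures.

15.2 MJ

In absolute terms T_C = 289.82 K and T_H = 327.98 K, so ΔT = 38.17 K.
The reversible limit is COP_HP = T_H/ΔT = 8.593, so W_min = Q_H/COP = Q_H·ΔT/T_H.
W_min = 131.0 × 38.17/327.98 = 15.24 MJ.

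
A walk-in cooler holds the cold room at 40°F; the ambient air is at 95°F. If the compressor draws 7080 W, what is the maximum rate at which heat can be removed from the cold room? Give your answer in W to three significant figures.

64300 W

In absolute terms T_C = 277.59 K and T_H = 308.15 K, so ΔT = 30.56 K.
COP_Carnot = T_C/ΔT = 277.59/30.56 = 9.085.
Q̇_max = COP_Carnot × Ẇ = 9.085 × 7080 W = 64320 W.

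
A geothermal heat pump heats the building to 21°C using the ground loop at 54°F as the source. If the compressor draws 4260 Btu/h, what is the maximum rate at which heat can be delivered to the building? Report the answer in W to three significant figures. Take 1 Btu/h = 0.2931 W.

In absolute terms T_C = 285.37 K and T_H = 294.15 K, so ΔT = 8.778 K.
COP_Carnot = T_H/ΔT = 294.15/8.778 = 33.51.
Q̇_max = COP_Carnot × Ẇ = 33.51 × 4260 Btu/h = 142800 Btu/h = 41840 W.

41800 W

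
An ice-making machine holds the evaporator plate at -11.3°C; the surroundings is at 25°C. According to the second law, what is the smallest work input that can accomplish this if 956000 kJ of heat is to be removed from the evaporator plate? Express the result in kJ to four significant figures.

In absolute terms T_C = 261.85 K and T_H = 298.15 K, so ΔT = 36.30 K.
The reversible limit is COP_R = T_C/ΔT = 7.213, so W_min = Q_C/COP = Q_C·ΔT/T_C.
W_min = 956000 × 36.30/261.85 = 132500 kJ.

132500 kJ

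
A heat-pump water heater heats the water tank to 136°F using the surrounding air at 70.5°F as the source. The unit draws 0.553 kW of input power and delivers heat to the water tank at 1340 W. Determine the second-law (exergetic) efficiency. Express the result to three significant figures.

Converting, Q̇_H = 1340 W = 1.340 kW, so COP_actual = Q̇_H/Ẇ = 1.340/0.5530 = 2.423.
In absolute terms T_C = 294.54 K and T_H = 330.93 K, so ΔT = 36.39 K.
COP_Carnot = T_H/ΔT = 330.93/36.39 = 9.094.
η_II = COP_actual/COP_Carnot = 2.423/9.094 = 0.2664.

0.266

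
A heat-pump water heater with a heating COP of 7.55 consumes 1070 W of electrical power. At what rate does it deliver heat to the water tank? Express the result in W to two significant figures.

Q̇_H = COP_HP × Ẇ = 7.55 × 1070 = 8079 W.

8100 W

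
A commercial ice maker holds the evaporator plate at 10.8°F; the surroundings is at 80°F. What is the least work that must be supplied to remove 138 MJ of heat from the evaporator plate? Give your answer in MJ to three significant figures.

In absolute terms T_C = 261.37 K and T_H = 299.82 K, so ΔT = 38.44 K.
The reversible limit is COP_R = T_C/ΔT = 6.799, so W_min = Q_C/COP = Q_C·ΔT/T_C.
W_min = 138.0 × 38.44/261.37 = 20.30 MJ.

20.3 MJ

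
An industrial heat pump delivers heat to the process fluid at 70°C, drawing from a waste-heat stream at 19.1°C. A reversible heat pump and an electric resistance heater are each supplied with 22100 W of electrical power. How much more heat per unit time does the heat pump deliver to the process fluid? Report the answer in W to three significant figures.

In absolute terms T_C = 292.25 K and T_H = 343.15 K, so ΔT = 50.90 K.
COP_Carnot = T_H/ΔT = 343.15/50.90 = 6.742.
The heat pump delivers Q̇_H = COP × Ẇ = 149000 W; the resistance heater delivers Ẇ = 22100 W.
Extra = (COP − 1)·Ẇ = 126900 W.

127000 W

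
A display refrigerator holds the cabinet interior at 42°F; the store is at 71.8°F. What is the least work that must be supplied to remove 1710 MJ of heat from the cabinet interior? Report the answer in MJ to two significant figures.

In absolute terms T_C = 278.71 K and T_H = 295.26 K, so ΔT = 16.56 K.
The reversible limit is COP_R = T_C/ΔT = 16.83, so W_min = Q_C/COP = Q_C·ΔT/T_C.
W_min = 1710 × 16.56/278.71 = 101.6 MJ.

100 MJ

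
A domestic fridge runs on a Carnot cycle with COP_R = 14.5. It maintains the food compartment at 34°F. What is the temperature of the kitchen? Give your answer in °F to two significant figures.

COP_R = T_C/(T_H − T_C) gives T_H − T_C = T_C/COP.
With T_C = 274.26 K, T_H = 274.26 × (1 + 1/14.5) = 293.18 K.
Converting, 293.18 K = 68.05°F.

68 °F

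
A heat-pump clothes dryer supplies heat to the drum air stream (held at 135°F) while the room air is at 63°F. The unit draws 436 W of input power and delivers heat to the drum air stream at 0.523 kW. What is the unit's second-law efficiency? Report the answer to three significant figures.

0.145

Converting, Q̇_H = 0.5230 kW = 523.0 W, so COP_actual = Q̇_H/Ẇ = 523.0/436.0 = 1.200.
In absolute terms T_C = 290.37 K and T_H = 330.37 K, so ΔT = 40.00 K.
COP_Carnot = T_H/ΔT = 330.37/40.00 = 8.259.
η_II = COP_actual/COP_Carnot = 1.200/8.259 = 0.1452.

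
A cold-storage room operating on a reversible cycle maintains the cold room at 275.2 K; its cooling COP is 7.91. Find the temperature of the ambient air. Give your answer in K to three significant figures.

310 K

COP_R = T_C/(T_H − T_C) gives T_H − T_C = T_C/COP.
With T_C = 275.20 K, T_H = 275.20 × (1 + 1/7.91) = 309.99 K.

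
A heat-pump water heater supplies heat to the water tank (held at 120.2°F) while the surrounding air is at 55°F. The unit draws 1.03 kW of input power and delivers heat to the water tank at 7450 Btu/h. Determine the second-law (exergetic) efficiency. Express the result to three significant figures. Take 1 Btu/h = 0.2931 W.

0.238

Converting, Q̇_H = 7450 Btu/h = 2.184 kW, so COP_actual = Q̇_H/Ẇ = 2.184/1.030 = 2.120.
In absolute terms T_C = 285.93 K and T_H = 322.15 K, so ΔT = 36.22 K.
COP_Carnot = T_H/ΔT = 322.15/36.22 = 8.894.
η_II = COP_actual/COP_Carnot = 2.120/8.894 = 0.2384.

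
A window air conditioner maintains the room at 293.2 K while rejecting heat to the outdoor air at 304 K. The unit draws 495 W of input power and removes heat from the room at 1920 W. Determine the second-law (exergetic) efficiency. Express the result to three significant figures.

COP_actual = Q̇_C/Ẇ = 1920/495.0 = 3.879.
The reservoir spacing is ΔT = 304 − 293.2 = 10.80 K.
COP_Carnot = T_C/ΔT = 293.20/10.80 = 27.15.
η_II = COP_actual/COP_Carnot = 3.879/27.15 = 0.1429.

0.143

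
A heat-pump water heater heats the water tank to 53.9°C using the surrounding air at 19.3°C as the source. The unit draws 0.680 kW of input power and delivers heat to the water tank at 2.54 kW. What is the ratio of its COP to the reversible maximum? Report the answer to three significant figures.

0.395

COP_actual = Q̇_H/Ẇ = 2.540/0.6800 = 3.735.
In absolute terms T_C = 292.45 K and T_H = 327.05 K, so ΔT = 34.60 K.
COP_Carnot = T_H/ΔT = 327.05/34.60 = 9.452.
η_II = COP_actual/COP_Carnot = 3.735/9.452 = 0.3952.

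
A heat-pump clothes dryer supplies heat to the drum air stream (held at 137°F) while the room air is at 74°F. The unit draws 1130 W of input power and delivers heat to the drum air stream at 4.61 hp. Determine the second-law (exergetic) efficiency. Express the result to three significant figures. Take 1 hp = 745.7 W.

0.321

Converting, Q̇_H = 4.610 hp = 3438 W, so COP_actual = Q̇_H/Ẇ = 3438/1130 = 3.042.
In absolute terms T_C = 296.48 K and T_H = 331.48 K, so ΔT = 35.00 K.
COP_Carnot = T_H/ΔT = 331.48/35.00 = 9.471.
η_II = COP_actual/COP_Carnot = 3.042/9.471 = 0.3212.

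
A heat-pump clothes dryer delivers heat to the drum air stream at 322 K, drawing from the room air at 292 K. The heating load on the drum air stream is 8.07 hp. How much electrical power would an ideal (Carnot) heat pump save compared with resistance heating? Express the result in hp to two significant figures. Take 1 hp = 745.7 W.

7.3 hp

The reservoir spacing is ΔT = 322 − 292 = 30.00 K.
COP_Carnot = T_H/ΔT = 322.00/30.00 = 10.73.
Resistance heating needs Ẇ_res = Q̇_H = 8.070 hp; the reversible heat pump needs only Ẇ_hp = Q̇_H/COP = 0.7519 hp.
Saving = 8.070 − 0.7519 = 7.318 hp.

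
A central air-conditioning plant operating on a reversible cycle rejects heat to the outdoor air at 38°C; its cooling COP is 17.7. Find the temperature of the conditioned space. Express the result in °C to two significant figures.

For a Carnot refrigerator COP_R = T_C/(T_H − T_C), so T_C = COP·T_H/(1 + COP).
With T_H = 311.15 K, T_C = 17.7 × 311.15/18.70 = 294.51 K.
Converting, 294.51 K = 21.36°C.

21 °C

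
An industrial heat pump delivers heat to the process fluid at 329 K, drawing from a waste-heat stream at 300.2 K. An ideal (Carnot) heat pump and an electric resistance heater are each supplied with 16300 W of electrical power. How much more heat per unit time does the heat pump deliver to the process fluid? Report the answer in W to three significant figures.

The reservoir spacing is ΔT = 329 − 300.2 = 28.80 K.
COP_Carnot = T_H/ΔT = 329.00/28.80 = 11.42.
The heat pump delivers Q̇_H = COP × Ẇ = 186200 W; the resistance heater delivers Ẇ = 16300 W.
Extra = (COP − 1)·Ẇ = 169900 W.

170000 W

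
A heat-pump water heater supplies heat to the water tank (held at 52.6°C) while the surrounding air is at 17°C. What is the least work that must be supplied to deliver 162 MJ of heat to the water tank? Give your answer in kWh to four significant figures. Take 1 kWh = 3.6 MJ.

4.918 kWh

In absolute terms T_C = 290.15 K and T_H = 325.75 K, so ΔT = 35.60 K.
The reversible limit is COP_HP = T_H/ΔT = 9.150, so W_min = Q_H/COP = Q_H·ΔT/T_H.
W_min = 162.0 × 35.60/325.75 = 17.70 MJ = 4.918 kWh.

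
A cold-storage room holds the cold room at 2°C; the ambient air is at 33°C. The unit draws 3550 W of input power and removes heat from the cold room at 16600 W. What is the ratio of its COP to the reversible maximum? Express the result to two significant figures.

COP_actual = Q̇_C/Ẇ = 16600/3550 = 4.676.
In absolute terms T_C = 275.15 K and T_H = 306.15 K, so ΔT = 31.00 K.
COP_Carnot = T_C/ΔT = 275.15/31.00 = 8.876.
η_II = COP_actual/COP_Carnot = 4.676/8.876 = 0.5268.

0.53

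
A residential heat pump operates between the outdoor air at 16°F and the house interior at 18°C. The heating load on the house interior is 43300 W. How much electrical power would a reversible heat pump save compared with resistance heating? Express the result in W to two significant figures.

In absolute terms T_C = 264.26 K and T_H = 291.15 K, so ΔT = 26.89 K.
COP_Carnot = T_H/ΔT = 291.15/26.89 = 10.83.
Resistance heating needs Ẇ_res = Q̇_H = 43300 W; the reversible heat pump needs only Ẇ_hp = Q̇_H/COP = 3999 W.
Saving = 43300 − 3999 = 39300 W.

39000 W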